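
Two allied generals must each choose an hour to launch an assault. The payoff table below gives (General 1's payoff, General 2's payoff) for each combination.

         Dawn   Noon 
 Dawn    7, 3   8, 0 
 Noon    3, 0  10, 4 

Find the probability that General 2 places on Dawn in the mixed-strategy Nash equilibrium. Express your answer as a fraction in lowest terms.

General 2's mix q on Dawn must make General 1 indifferent between Dawn and Noon.
General 1's payoff from Dawn: 7q + 8(1−q). From Noon: 3q + 10(1−q).
Set equal: 4q = 2(1−q) → q = 2/6 = 1/3.

1/3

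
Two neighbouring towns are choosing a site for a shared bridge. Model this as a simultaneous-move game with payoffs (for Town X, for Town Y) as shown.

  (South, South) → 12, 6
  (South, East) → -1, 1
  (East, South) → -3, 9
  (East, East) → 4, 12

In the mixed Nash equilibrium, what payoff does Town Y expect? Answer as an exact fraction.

63/8

Town X mixes with probability p on South, chosen so Town Y is indifferent: 6p + 9(1−p) = 1p + 12(1−p) gives p = 3/8.
Town Y's expected payoff is 6·3/8 + 9·5/8 = 63/8.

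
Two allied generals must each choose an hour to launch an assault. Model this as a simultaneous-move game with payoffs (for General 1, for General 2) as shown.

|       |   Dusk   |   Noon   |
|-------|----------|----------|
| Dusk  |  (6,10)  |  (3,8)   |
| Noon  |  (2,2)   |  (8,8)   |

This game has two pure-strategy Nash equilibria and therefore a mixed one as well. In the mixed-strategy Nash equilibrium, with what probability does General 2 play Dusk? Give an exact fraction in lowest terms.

General 2's mix q on Dusk must make General 1 indifferent between Dusk and Noon.
General 1's payoff from Dusk: 6q + 3(1−q). From Noon: 2q + 8(1−q).
Set equal: 4q = 5(1−q) → q = 5/9.

5/9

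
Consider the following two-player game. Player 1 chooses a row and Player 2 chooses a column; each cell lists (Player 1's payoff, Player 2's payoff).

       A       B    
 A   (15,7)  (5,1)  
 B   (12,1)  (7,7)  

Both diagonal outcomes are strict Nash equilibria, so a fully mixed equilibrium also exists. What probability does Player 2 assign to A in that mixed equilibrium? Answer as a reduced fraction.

2/5

Player 2's mix q on A must make Player 1 indifferent between A and B.
Player 1's payoff from A: 15q + 5(1−q). From B: 12q + 7(1−q).
Set equal: 3q = 2(1−q) → q = 2/5.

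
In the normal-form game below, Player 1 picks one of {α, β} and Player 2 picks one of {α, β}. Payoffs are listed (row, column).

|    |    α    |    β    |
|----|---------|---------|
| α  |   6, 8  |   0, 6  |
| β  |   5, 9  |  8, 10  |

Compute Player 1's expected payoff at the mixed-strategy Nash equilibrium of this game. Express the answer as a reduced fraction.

16/3

Player 2 mixes with probability q on α, chosen so Player 1 is indifferent: 6q + 0(1−q) = 5q + 8(1−q) gives q = 8/9.
Player 1's expected payoff (from either row, since indifferent) is 6·8/9 + 0·1/9 = 16/3.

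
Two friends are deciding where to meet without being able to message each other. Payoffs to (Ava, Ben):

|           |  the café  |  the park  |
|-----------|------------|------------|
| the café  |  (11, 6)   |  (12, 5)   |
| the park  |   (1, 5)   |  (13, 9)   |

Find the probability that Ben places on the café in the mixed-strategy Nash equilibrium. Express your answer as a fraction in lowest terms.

1/11

Ben's mix q on the café must make Ava indifferent between the café and the park.
Ava's payoff from the café: 11q + 12(1−q). From the park: 1q + 13(1−q).
Set equal: 10q = 1(1−q) → q = 1/11.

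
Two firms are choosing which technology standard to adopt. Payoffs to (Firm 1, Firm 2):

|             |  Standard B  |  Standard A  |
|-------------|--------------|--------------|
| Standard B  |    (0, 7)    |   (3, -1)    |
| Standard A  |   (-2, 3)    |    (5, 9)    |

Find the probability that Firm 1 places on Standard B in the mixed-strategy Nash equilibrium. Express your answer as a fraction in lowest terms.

Firm 1's mix p on Standard B must make Firm 2 indifferent between Standard B and Standard A.
Firm 2's payoff from Standard B: 7p + 3(1−p). From Standard A: (-1)p + 9(1−p).
Set equal: 8p = 6(1−p) → p = 6/14 = 3/7.

3/7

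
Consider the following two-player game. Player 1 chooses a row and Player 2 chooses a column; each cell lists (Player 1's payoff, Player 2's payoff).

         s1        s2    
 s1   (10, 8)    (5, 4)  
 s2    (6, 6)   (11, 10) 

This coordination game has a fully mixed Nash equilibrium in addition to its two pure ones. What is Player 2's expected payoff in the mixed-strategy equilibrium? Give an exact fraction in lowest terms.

Player 1 mixes with probability p on s1, chosen so Player 2 is indifferent: 8p + 6(1−p) = 4p + 10(1−p) gives p = 1/2.
Player 2's expected payoff is 8·1/2 + 6·1/2 = 7.

7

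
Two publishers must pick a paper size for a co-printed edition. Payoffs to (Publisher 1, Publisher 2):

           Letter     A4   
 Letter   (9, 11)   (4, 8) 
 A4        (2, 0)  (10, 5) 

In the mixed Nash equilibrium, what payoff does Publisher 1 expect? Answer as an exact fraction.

Publisher 2 mixes with probability q on Letter, chosen so Publisher 1 is indifferent: 9q + 4(1−q) = 2q + 10(1−q) gives q = 6/13.
Publisher 1's expected payoff (from either row, since indifferent) is 9·6/13 + 4·7/13 = 82/13.

82/13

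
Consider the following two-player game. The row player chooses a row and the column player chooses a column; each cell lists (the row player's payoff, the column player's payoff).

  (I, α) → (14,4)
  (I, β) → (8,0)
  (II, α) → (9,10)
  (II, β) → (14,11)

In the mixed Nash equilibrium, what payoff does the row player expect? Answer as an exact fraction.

124/11

The column player mixes with probability q on α, chosen so the row player is indifferent: 14q + 8(1−q) = 9q + 14(1−q) gives q = 6/11.
The row player's expected payoff (from either row, since indifferent) is 14·6/11 + 8·5/11 = 124/11.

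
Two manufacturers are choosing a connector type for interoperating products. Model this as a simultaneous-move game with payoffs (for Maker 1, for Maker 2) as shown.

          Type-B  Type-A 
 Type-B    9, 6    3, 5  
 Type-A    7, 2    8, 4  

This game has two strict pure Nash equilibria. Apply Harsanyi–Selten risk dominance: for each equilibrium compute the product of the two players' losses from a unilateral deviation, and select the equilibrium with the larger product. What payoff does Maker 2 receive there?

4

At both Type-B: Maker 1 loses 9 − 7 = 2 by deviating; Maker 2 loses 6 − 5 = 1. Product = 2·1 = 2.
At both Type-A: Maker 1 loses 8 − 3 = 5 by deviating; Maker 2 loses 4 − 2 = 2. Product = 5·2 = 10.
10 > 2, so both Type-A is risk-dominant. Maker 2's payoff there is 4.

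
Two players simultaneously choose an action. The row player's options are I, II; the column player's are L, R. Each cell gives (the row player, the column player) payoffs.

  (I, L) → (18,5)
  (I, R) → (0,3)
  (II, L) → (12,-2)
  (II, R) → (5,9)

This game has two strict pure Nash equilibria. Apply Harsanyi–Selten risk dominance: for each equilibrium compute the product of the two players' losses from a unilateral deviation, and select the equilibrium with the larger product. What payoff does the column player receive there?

9

At (I, L): the row player loses 18 − 12 = 6 by deviating; the column player loses 5 − 3 = 2. Product = 6·2 = 12.
At (II, R): the row player loses 5 − 0 = 5 by deviating; the column player loses 9 − (-2) = 11. Product = 5·11 = 55.
55 > 12, so (II, R) is risk-dominant. The column player's payoff there is 9.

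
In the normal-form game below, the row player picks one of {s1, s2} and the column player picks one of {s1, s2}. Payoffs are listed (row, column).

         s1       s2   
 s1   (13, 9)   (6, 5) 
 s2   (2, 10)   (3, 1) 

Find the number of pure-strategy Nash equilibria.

Both s1: the row player gets 13 (best alternative 2); the column player gets 9 (best alternative 5). Neither deviates — NE.
Both s2 is not a NE: the row player would switch to s1 (6 > 3).
No other cell survives both best-response checks, so there is 1 pure NE.

1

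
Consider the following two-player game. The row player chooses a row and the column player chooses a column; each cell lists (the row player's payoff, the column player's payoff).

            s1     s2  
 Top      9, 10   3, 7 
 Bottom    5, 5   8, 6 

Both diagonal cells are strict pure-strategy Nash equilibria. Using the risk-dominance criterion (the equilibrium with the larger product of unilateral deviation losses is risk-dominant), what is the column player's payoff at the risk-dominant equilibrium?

10

At (Top, s1): the row player loses 9 − 5 = 4 by deviating; the column player loses 10 − 7 = 3. Product = 4·3 = 12.
At (Bottom, s2): the row player loses 8 − 3 = 5 by deviating; the column player loses 6 − 5 = 1. Product = 5·1 = 5.
12 > 5, so (Top, s1) is risk-dominant. The column player's payoff there is 10.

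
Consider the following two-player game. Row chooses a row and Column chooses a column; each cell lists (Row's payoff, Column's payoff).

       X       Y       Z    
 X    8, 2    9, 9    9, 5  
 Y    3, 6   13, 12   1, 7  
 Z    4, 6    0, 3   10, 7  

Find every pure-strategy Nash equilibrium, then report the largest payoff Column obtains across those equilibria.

Both Y is a pure NE (Row: 13 ≥ 9; Column: 12 ≥ 7). Column gets 12.
Both Z is a pure NE (Row: 10 ≥ 9; Column: 7 ≥ 6). Column gets 7.
Every other cell has a profitable deviation for at least one player. Highest of {12, 7} is 12.

12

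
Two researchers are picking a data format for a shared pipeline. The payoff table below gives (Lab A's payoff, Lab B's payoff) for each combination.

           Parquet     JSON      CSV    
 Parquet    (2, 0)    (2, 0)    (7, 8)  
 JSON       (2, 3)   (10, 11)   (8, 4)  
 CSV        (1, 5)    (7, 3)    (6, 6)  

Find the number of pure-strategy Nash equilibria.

Both JSON: Lab A gets 10 (best alternative 7); Lab B gets 11 (best alternative 4). Neither deviates — NE.
Both Parquet is not a NE: Lab B would switch to CSV (8 > 0).
No other cell survives both best-response checks, so there is 1 pure NE.

1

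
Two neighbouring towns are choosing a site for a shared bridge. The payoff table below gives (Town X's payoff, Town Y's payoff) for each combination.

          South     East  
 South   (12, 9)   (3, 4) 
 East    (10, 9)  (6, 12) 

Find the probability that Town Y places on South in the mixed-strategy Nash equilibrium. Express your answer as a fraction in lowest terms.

Town Y's mix q on South must make Town X indifferent between South and East.
Town X's payoff from South: 12q + 3(1−q). From East: 10q + 6(1−q).
Set equal: 2q = 3(1−q) → q = 3/5.

3/5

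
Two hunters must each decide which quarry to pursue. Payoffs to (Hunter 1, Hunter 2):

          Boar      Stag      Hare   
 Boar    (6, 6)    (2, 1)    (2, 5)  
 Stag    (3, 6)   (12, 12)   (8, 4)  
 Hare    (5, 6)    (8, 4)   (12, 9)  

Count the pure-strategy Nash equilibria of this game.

3

Both Boar: Hunter 1 gets 6 (best alternative 5); Hunter 2 gets 6 (best alternative 5). Neither deviates — NE.
Both Stag: Hunter 1 gets 12 (best alternative 8); Hunter 2 gets 12 (best alternative 6). Neither deviates — NE.
Both Hare: Hunter 1 gets 12 (best alternative 8); Hunter 2 gets 9 (best alternative 6). Neither deviates — NE.
(Boar, Stag) is not a NE: Hunter 1 would switch to Stag (12 > 2).
No other cell survives both best-response checks, so there are 3 pure NE.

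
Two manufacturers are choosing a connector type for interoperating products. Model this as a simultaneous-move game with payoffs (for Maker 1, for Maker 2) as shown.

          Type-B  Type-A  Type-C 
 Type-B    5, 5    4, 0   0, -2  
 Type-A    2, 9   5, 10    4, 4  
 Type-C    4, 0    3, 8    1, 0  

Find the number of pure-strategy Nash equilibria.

Both Type-B: Maker 1 gets 5 (best alternative 4); Maker 2 gets 5 (best alternative 0). Neither deviates — NE.
Both Type-A: Maker 1 gets 5 (best alternative 4); Maker 2 gets 10 (best alternative 9). Neither deviates — NE.
Both Type-C is not a NE: Maker 1 would switch to Type-A (4 > 1).
No other cell survives both best-response checks, so there are 2 pure NE.

2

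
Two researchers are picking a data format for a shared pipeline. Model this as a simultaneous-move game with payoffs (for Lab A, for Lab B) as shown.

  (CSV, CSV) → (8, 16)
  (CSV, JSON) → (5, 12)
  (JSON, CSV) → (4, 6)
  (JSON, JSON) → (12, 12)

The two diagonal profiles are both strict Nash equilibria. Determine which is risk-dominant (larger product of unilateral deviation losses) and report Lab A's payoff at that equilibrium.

12

At both CSV: Lab A loses 8 − 4 = 4 by deviating; Lab B loses 16 − 12 = 4. Product = 4·4 = 16.
At both JSON: Lab A loses 12 − 5 = 7 by deviating; Lab B loses 12 − 6 = 6. Product = 7·6 = 42.
42 > 16, so both JSON is risk-dominant. Lab A's payoff there is 12.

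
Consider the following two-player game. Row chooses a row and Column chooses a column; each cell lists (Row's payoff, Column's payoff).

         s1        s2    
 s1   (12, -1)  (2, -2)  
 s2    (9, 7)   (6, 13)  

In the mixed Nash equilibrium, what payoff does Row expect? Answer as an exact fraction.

Column mixes with probability q on s1, chosen so Row is indifferent: 12q + 2(1−q) = 9q + 6(1−q) gives q = 4/7.
Row's expected payoff (from either row, since indifferent) is 12·4/7 + 2·3/7 = 54/7.

54/7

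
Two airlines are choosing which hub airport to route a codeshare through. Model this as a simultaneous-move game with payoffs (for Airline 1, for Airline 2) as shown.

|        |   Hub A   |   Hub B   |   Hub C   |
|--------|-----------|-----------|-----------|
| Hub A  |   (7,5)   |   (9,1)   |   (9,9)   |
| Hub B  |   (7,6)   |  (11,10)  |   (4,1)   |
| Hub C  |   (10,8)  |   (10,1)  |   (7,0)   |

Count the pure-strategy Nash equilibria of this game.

3

(Hub A, Hub C): Airline 1 gets 9 (best alternative 7); Airline 2 gets 9 (best alternative 5). Neither deviates — NE.
Both Hub B: Airline 1 gets 11 (best alternative 10); Airline 2 gets 10 (best alternative 6). Neither deviates — NE.
(Hub C, Hub A): Airline 1 gets 10 (best alternative 7); Airline 2 gets 8 (best alternative 1). Neither deviates — NE.
Both Hub C is not a NE: Airline 1 would switch to Hub A (9 > 7).
No other cell survives both best-response checks, so there are 3 pure NE.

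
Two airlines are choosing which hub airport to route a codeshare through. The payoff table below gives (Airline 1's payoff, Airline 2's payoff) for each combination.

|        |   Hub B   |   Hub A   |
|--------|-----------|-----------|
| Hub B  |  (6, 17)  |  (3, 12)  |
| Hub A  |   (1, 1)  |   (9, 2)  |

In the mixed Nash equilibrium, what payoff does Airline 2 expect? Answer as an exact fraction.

Airline 1 mixes with probability p on Hub B, chosen so Airline 2 is indifferent: 17p + 1(1−p) = 12p + 2(1−p) gives p = 1/6.
Airline 2's expected payoff is 17·1/6 + 1·5/6 = 11/3.

11/3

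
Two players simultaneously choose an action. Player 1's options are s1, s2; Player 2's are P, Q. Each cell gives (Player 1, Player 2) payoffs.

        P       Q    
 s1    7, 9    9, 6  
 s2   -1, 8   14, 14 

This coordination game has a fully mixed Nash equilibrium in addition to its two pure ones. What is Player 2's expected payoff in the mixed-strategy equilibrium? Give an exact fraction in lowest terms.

Player 1 mixes with probability p on s1, chosen so Player 2 is indifferent: 9p + 8(1−p) = 6p + 14(1−p) gives p = 2/3.
Player 2's expected payoff is 9·2/3 + 8·1/3 = 26/3.

26/3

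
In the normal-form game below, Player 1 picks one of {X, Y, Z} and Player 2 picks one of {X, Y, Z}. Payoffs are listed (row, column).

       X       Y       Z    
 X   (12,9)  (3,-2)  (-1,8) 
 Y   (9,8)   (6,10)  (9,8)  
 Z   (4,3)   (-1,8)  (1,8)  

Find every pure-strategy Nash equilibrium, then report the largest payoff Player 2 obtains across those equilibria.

Both X is a pure NE (Player 1: 12 ≥ 9; Player 2: 9 ≥ 8). Player 2 gets 9.
Both Y is a pure NE (Player 1: 6 ≥ 3; Player 2: 10 ≥ 8). Player 2 gets 10.
Every other cell has a profitable deviation for at least one player. Highest of {9, 10} is 10.

10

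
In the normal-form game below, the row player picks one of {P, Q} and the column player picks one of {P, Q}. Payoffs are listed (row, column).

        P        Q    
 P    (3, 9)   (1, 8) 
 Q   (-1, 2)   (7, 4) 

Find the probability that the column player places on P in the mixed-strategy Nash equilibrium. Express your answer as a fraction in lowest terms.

3/5

The column player's mix q on P must make the row player indifferent between P and Q.
The row player's payoff from P: 3q + 1(1−q). From Q: (-1)q + 7(1−q).
Set equal: 4q = 6(1−q) → q = 6/10 = 3/5.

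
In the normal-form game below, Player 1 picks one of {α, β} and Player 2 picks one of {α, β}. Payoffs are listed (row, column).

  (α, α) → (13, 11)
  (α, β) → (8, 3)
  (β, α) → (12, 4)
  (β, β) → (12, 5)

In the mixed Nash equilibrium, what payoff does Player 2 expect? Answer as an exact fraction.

Player 1 mixes with probability p on α, chosen so Player 2 is indifferent: 11p + 4(1−p) = 3p + 5(1−p) gives p = 1/9.
Player 2's expected payoff is 11·1/9 + 4·8/9 = 43/9.

43/9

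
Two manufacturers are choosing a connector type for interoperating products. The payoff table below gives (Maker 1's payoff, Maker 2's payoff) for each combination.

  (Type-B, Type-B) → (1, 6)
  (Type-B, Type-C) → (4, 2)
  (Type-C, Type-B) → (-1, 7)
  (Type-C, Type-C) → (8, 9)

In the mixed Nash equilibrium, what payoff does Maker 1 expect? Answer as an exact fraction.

Maker 2 mixes with probability q on Type-B, chosen so Maker 1 is indifferent: 1q + 4(1−q) = (-1)q + 8(1−q) gives q = 2/3.
Maker 1's expected payoff (from either row, since indifferent) is 1·2/3 + 4·1/3 = 2.

2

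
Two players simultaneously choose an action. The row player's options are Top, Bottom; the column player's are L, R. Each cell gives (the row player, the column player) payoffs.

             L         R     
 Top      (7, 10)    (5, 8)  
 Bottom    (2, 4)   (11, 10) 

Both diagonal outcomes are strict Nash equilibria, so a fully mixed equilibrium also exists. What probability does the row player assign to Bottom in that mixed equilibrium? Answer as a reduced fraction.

The row player's mix p on Top must make the column player indifferent between L and R.
The column player's payoff from L: 10p + 4(1−p). From R: 8p + 10(1−p).
Set equal: 2p = 6(1−p) → p = 6/8 = 3/4.
Probability on Bottom is 1 − 3/4 = 1/4.

1/4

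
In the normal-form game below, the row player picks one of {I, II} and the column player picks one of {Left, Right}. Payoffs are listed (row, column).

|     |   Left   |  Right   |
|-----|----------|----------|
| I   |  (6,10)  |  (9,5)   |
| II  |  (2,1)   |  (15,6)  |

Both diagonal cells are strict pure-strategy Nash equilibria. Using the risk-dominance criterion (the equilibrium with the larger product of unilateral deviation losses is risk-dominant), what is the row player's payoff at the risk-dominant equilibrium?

At (I, Left): the row player loses 6 − 2 = 4 by deviating; the column player loses 10 − 5 = 5. Product = 4·5 = 20.
At (II, Right): the row player loses 15 − 9 = 6 by deviating; the column player loses 6 − 1 = 5. Product = 6·5 = 30.
30 > 20, so (II, Right) is risk-dominant. The row player's payoff there is 15.

15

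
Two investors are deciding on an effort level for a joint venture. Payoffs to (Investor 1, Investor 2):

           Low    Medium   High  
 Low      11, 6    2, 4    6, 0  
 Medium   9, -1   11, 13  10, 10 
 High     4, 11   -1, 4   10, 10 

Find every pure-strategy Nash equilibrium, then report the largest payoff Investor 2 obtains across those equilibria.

13

Both Low is a pure NE (Investor 1: 11 ≥ 9; Investor 2: 6 ≥ 4). Investor 2 gets 6.
Both Medium is a pure NE (Investor 1: 11 ≥ 2; Investor 2: 13 ≥ 10). Investor 2 gets 13.
Every other cell has a profitable deviation for at least one player. Highest of {6, 13} is 13.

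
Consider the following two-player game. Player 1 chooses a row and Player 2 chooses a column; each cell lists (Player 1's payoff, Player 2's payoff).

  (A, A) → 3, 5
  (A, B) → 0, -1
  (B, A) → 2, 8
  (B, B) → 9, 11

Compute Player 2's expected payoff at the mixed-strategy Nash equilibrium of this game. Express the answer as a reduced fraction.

Player 1 mixes with probability p on A, chosen so Player 2 is indifferent: 5p + 8(1−p) = (-1)p + 11(1−p) gives p = 1/3.
Player 2's expected payoff is 5·1/3 + 8·2/3 = 7.

7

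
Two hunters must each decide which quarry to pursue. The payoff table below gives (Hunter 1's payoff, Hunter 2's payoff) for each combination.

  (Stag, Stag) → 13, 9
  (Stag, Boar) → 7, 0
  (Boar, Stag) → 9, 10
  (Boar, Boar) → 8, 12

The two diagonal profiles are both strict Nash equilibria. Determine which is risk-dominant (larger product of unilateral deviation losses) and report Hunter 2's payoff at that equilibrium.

At both Stag: Hunter 1 loses 13 − 9 = 4 by deviating; Hunter 2 loses 9 − 0 = 9. Product = 4·9 = 36.
At both Boar: Hunter 1 loses 8 − 7 = 1 by deviating; Hunter 2 loses 12 − 10 = 2. Product = 1·2 = 2.
36 > 2, so both Stag is risk-dominant. Hunter 2's payoff there is 9.

9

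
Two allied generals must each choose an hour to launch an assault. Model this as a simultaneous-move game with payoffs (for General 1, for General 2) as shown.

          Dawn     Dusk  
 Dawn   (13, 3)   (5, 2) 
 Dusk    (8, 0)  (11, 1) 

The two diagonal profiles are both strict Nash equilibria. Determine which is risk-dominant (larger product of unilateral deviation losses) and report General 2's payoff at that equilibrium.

At both Dawn: General 1 loses 13 − 8 = 5 by deviating; General 2 loses 3 − 2 = 1. Product = 5·1 = 5.
At both Dusk: General 1 loses 11 − 5 = 6 by deviating; General 2 loses 1 − 0 = 1. Product = 6·1 = 6.
6 > 5, so both Dusk is risk-dominant. General 2's payoff there is 1.

1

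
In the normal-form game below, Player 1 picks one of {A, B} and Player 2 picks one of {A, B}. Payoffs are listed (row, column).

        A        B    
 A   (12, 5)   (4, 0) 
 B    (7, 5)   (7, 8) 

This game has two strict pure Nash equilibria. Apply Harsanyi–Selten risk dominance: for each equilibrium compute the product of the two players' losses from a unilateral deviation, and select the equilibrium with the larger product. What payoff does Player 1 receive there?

At both A: Player 1 loses 12 − 7 = 5 by deviating; Player 2 loses 5 − 0 = 5. Product = 5·5 = 25.
At both B: Player 1 loses 7 − 4 = 3 by deviating; Player 2 loses 8 − 5 = 3. Product = 3·3 = 9.
25 > 9, so both A is risk-dominant. Player 1's payoff there is 12.

12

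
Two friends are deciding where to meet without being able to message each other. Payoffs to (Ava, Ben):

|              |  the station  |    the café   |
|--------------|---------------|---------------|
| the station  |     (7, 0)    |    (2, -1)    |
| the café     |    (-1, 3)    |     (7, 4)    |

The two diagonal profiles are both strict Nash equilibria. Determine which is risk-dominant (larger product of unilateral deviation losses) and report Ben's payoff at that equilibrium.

At both the station: Ava loses 7 − (-1) = 8 by deviating; Ben loses 0 − (-1) = 1. Product = 8·1 = 8.
At both the café: Ava loses 7 − 2 = 5 by deviating; Ben loses 4 − 3 = 1. Product = 5·1 = 5.
8 > 5, so both the station is risk-dominant. Ben's payoff there is 0.

0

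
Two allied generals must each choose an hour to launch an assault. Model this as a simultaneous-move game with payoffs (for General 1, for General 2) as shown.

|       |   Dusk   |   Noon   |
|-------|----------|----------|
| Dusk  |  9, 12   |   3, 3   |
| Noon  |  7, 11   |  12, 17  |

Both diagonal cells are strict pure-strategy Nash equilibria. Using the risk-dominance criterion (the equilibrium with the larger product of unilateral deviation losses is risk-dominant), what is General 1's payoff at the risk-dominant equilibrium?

At both Dusk: General 1 loses 9 − 7 = 2 by deviating; General 2 loses 12 − 3 = 9. Product = 2·9 = 18.
At both Noon: General 1 loses 12 − 3 = 9 by deviating; General 2 loses 17 − 11 = 6. Product = 9·6 = 54.
54 > 18, so both Noon is risk-dominant. General 1's payoff there is 12.

12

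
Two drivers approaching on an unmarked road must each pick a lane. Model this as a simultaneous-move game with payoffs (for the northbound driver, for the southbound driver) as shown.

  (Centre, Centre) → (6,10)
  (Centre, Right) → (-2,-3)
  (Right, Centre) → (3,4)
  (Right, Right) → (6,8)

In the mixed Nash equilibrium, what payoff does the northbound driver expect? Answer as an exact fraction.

42/11

The southbound driver mixes with probability q on Centre, chosen so the northbound driver is indifferent: 6q + (-2)(1−q) = 3q + 6(1−q) gives q = 8/11.
The northbound driver's expected payoff (from either row, since indifferent) is 6·8/11 + (-2)·3/11 = 42/11.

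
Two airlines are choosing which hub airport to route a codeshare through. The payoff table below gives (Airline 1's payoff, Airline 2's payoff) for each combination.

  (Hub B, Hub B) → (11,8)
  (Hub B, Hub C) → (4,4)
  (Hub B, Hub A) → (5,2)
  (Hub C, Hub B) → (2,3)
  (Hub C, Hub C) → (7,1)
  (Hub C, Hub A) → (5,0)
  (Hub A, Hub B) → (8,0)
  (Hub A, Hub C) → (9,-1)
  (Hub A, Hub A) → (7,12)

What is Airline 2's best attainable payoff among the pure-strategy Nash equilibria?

Both Hub B is a pure NE (Airline 1: 11 ≥ 8; Airline 2: 8 ≥ 4). Airline 2 gets 8.
Both Hub A is a pure NE (Airline 1: 7 ≥ 5; Airline 2: 12 ≥ 0). Airline 2 gets 12.
Every other cell has a profitable deviation for at least one player. Highest of {8, 12} is 12.

12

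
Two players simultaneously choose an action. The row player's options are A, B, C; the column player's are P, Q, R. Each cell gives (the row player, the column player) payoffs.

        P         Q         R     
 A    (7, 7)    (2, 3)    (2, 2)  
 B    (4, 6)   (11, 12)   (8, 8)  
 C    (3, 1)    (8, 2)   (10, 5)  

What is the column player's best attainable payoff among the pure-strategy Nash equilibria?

12

(A, P) is a pure NE (the row player: 7 ≥ 4; the column player: 7 ≥ 3). The column player gets 7.
(B, Q) is a pure NE (the row player: 11 ≥ 8; the column player: 12 ≥ 8). The column player gets 12.
(C, R) is a pure NE (the row player: 10 ≥ 8; the column player: 5 ≥ 2). The column player gets 5.
Every other cell has a profitable deviation for at least one player. Highest of {7, 12, 5} is 12.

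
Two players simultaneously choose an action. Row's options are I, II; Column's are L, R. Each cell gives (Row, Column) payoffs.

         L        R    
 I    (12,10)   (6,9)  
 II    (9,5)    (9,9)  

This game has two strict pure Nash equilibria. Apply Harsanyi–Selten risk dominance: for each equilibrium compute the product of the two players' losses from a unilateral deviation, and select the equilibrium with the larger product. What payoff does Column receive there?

At (I, L): Row loses 12 − 9 = 3 by deviating; Column loses 10 − 9 = 1. Product = 3·1 = 3.
At (II, R): Row loses 9 − 6 = 3 by deviating; Column loses 9 − 5 = 4. Product = 3·4 = 12.
12 > 3, so (II, R) is risk-dominant. Column's payoff there is 9.

9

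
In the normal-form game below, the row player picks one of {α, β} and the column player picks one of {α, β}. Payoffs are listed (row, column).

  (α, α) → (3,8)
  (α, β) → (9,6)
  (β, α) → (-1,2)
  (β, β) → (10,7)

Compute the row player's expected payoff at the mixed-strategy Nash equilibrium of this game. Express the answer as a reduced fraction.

39/5

The column player mixes with probability q on α, chosen so the row player is indifferent: 3q + 9(1−q) = (-1)q + 10(1−q) gives q = 1/5.
The row player's expected payoff (from either row, since indifferent) is 3·1/5 + 9·4/5 = 39/5.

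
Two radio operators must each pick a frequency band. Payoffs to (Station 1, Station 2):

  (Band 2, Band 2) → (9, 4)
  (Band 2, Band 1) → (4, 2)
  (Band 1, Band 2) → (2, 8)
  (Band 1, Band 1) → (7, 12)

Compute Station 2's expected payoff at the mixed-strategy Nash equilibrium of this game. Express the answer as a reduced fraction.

Station 1 mixes with probability p on Band 2, chosen so Station 2 is indifferent: 4p + 8(1−p) = 2p + 12(1−p) gives p = 2/3.
Station 2's expected payoff is 4·2/3 + 8·1/3 = 16/3.

16/3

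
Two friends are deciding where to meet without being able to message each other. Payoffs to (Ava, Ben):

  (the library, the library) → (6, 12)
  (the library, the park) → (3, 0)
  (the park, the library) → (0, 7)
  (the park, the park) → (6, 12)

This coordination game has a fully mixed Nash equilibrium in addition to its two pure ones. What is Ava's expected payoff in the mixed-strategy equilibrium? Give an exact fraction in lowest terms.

Ben mixes with probability q on the library, chosen so Ava is indifferent: 6q + 3(1−q) = 0q + 6(1−q) gives q = 1/3.
Ava's expected payoff (from either row, since indifferent) is 6·1/3 + 3·2/3 = 4.

4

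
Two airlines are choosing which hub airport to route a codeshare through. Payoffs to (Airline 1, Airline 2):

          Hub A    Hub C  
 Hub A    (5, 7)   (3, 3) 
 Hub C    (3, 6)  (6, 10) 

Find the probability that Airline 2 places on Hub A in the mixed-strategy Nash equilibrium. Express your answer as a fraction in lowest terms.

Airline 2's mix q on Hub A must make Airline 1 indifferent between Hub A and Hub C.
Airline 1's payoff from Hub A: 5q + 3(1−q). From Hub C: 3q + 6(1−q).
Set equal: 2q = 3(1−q) → q = 3/5.

3/5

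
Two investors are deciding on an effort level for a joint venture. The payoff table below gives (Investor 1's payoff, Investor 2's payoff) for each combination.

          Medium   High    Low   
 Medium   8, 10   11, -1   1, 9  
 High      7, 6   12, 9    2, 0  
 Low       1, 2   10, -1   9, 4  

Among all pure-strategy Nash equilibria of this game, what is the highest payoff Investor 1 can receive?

12

Both Medium is a pure NE (Investor 1: 8 ≥ 7; Investor 2: 10 ≥ 9). Investor 1 gets 8.
Both High is a pure NE (Investor 1: 12 ≥ 11; Investor 2: 9 ≥ 6). Investor 1 gets 12.
Both Low is a pure NE (Investor 1: 9 ≥ 2; Investor 2: 4 ≥ 2). Investor 1 gets 9.
Every other cell has a profitable deviation for at least one player. Highest of {8, 12, 9} is 12.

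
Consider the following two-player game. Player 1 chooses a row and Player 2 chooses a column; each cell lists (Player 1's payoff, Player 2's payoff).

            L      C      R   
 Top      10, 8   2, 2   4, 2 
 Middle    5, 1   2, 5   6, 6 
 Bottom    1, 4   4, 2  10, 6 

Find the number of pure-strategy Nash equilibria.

(Top, L): Player 1 gets 10 (best alternative 5); Player 2 gets 8 (best alternative 2). Neither deviates — NE.
(Bottom, R): Player 1 gets 10 (best alternative 6); Player 2 gets 6 (best alternative 4). Neither deviates — NE.
(Middle, C) is not a NE: Player 1 would switch to Bottom (4 > 2).
No other cell survives both best-response checks, so there are 2 pure NE.

2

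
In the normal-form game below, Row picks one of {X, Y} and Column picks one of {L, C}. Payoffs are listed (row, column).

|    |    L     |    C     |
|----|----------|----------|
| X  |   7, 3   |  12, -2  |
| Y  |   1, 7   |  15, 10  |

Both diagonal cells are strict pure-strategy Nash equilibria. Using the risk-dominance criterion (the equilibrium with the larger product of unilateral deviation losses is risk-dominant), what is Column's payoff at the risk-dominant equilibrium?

At (X, L): Row loses 7 − 1 = 6 by deviating; Column loses 3 − (-2) = 5. Product = 6·5 = 30.
At (Y, C): Row loses 15 − 12 = 3 by deviating; Column loses 10 − 7 = 3. Product = 3·3 = 9.
30 > 9, so (X, L) is risk-dominant. Column's payoff there is 3.

3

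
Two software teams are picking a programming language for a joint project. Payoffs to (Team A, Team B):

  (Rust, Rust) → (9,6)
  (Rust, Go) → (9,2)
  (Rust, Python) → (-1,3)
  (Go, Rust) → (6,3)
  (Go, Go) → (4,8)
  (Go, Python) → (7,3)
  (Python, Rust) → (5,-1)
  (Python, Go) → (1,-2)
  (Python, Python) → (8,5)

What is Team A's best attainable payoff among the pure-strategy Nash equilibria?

Both Rust is a pure NE (Team A: 9 ≥ 6; Team B: 6 ≥ 3). Team A gets 9.
Both Python is a pure NE (Team A: 8 ≥ 7; Team B: 5 ≥ -1). Team A gets 8.
Every other cell has a profitable deviation for at least one player. Highest of {9, 8} is 9.

9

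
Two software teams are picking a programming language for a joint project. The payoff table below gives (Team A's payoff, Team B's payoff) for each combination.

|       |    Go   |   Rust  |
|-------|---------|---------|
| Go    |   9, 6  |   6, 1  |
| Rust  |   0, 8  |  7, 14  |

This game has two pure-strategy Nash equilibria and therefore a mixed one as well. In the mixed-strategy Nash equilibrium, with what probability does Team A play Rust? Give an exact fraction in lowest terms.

5/11

Team A's mix p on Go must make Team B indifferent between Go and Rust.
Team B's payoff from Go: 6p + 8(1−p). From Rust: 1p + 14(1−p).
Set equal: 5p = 6(1−p) → p = 6/11.
Probability on Rust is 1 − 6/11 = 5/11.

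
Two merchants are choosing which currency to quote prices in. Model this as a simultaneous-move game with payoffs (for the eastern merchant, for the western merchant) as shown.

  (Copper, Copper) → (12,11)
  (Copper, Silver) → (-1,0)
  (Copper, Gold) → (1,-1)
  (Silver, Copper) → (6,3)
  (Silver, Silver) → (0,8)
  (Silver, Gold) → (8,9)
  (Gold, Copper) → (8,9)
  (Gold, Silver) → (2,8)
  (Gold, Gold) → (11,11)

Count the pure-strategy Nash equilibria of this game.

Both Copper: the eastern merchant gets 12 (best alternative 8); the western merchant gets 11 (best alternative 0). Neither deviates — NE.
Both Gold: the eastern merchant gets 11 (best alternative 8); the western merchant gets 11 (best alternative 9). Neither deviates — NE.
Both Silver is not a NE: the eastern merchant would switch to Gold (2 > 0).
No other cell survives both best-response checks, so there are 2 pure NE.

2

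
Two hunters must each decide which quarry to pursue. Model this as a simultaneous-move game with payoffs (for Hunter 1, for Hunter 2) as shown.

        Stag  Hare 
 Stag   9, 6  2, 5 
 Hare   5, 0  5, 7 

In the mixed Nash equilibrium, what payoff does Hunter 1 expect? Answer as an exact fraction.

5

Hunter 2 mixes with probability q on Stag, chosen so Hunter 1 is indifferent: 9q + 2(1−q) = 5q + 5(1−q) gives q = 3/7.
Hunter 1's expected payoff (from either row, since indifferent) is 9·3/7 + 2·4/7 = 5.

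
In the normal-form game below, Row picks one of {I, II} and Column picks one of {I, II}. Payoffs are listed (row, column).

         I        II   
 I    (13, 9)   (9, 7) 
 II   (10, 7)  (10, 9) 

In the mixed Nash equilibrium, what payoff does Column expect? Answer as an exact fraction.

Row mixes with probability p on I, chosen so Column is indifferent: 9p + 7(1−p) = 7p + 9(1−p) gives p = 1/2.
Column's expected payoff is 9·1/2 + 7·1/2 = 8.

8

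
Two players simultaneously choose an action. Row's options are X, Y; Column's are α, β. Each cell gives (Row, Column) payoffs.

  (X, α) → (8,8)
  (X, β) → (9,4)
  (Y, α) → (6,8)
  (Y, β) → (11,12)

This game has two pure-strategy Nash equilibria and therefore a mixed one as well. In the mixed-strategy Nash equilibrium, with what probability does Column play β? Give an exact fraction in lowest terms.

1/2

Column's mix q on α must make Row indifferent between X and Y.
Row's payoff from X: 8q + 9(1−q). From Y: 6q + 11(1−q).
Set equal: 2q = 2(1−q) → q = 2/4 = 1/2.
Probability on β is 1 − 1/2 = 1/2.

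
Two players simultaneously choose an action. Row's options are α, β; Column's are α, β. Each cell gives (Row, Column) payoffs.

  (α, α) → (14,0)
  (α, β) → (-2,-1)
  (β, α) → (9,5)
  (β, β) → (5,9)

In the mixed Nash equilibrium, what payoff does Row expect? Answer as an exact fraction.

22/3

Column mixes with probability q on α, chosen so Row is indifferent: 14q + (-2)(1−q) = 9q + 5(1−q) gives q = 7/12.
Row's expected payoff (from either row, since indifferent) is 14·7/12 + (-2)·5/12 = 22/3.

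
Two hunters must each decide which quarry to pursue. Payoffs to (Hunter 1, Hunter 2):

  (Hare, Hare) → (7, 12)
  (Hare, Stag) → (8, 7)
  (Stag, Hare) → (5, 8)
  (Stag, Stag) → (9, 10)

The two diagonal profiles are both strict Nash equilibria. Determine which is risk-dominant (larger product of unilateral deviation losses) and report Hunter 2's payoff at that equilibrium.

12

At both Hare: Hunter 1 loses 7 − 5 = 2 by deviating; Hunter 2 loses 12 − 7 = 5. Product = 2·5 = 10.
At both Stag: Hunter 1 loses 9 − 8 = 1 by deviating; Hunter 2 loses 10 − 8 = 2. Product = 1·2 = 2.
10 > 2, so both Hare is risk-dominant. Hunter 2's payoff there is 12.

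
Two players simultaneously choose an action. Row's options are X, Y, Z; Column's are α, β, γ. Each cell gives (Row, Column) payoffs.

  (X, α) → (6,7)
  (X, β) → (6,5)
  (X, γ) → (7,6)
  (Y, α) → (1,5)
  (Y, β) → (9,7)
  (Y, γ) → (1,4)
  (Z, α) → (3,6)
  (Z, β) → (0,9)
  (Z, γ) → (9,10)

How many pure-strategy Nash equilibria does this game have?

(X, α): Row gets 6 (best alternative 3); Column gets 7 (best alternative 6). Neither deviates — NE.
(Y, β): Row gets 9 (best alternative 6); Column gets 7 (best alternative 5). Neither deviates — NE.
(Z, γ): Row gets 9 (best alternative 7); Column gets 10 (best alternative 9). Neither deviates — NE.
(X, β) is not a NE: Row would switch to Y (9 > 6).
No other cell survives both best-response checks, so there are 3 pure NE.

3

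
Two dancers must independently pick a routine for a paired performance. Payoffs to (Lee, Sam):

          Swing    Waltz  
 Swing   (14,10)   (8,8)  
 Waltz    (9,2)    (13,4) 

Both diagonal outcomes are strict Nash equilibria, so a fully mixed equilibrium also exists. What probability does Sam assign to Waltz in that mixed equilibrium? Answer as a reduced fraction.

Sam's mix q on Swing must make Lee indifferent between Swing and Waltz.
Lee's payoff from Swing: 14q + 8(1−q). From Waltz: 9q + 13(1−q).
Set equal: 5q = 5(1−q) → q = 5/10 = 1/2.
Probability on Waltz is 1 − 1/2 = 1/2.

1/2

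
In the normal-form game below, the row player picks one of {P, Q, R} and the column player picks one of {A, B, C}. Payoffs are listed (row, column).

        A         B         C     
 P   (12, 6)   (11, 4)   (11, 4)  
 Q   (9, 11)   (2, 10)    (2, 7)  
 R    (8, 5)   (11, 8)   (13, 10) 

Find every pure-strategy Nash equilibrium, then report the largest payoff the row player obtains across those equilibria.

13

(P, A) is a pure NE (the row player: 12 ≥ 9; the column player: 6 ≥ 4). The row player gets 12.
(R, C) is a pure NE (the row player: 13 ≥ 11; the column player: 10 ≥ 8). The row player gets 13.
Every other cell has a profitable deviation for at least one player. Highest of {12, 13} is 13.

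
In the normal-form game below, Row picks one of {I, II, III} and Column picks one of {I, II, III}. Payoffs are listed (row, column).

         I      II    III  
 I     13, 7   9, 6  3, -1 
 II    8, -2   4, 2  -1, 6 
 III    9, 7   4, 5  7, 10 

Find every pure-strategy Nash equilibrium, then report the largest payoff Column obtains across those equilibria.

10

Both I is a pure NE (Row: 13 ≥ 9; Column: 7 ≥ 6). Column gets 7.
Both III is a pure NE (Row: 7 ≥ 3; Column: 10 ≥ 7). Column gets 10.
Every other cell has a profitable deviation for at least one player. Highest of {7, 10} is 10.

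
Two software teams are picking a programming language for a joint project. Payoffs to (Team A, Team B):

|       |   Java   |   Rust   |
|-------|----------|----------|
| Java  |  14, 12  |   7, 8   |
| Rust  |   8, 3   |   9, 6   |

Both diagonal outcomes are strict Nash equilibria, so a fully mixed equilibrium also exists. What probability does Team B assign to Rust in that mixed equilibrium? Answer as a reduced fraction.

3/4

Team B's mix q on Java must make Team A indifferent between Java and Rust.
Team A's payoff from Java: 14q + 7(1−q). From Rust: 8q + 9(1−q).
Set equal: 6q = 2(1−q) → q = 2/8 = 1/4.
Probability on Rust is 1 − 1/4 = 3/4.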